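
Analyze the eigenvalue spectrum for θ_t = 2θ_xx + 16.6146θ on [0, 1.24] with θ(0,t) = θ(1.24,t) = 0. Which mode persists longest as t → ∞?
Eigenvalues: λₙ = 2n²π²/1.24² - 16.6146.
First three modes:
  n=1: λ₁ = 2π²/1.24² - 16.6146 ≈ -3.777
  n=2: λ₂ = 8π²/1.24² - 16.6146 ≈ 34.736
  n=3: λ₃ = 18π²/1.24² - 16.6146 ≈ 98.924
Since 2π²/1.24² ≈ 12.838 < 16.6146, λ₁ < 0.
The n=1 mode grows fastest (−λₙ is largest for n=1) → dominates.
Asymptotic: θ ~ c₁ sin(πx/1.24) e^{3.777t} (exponential growth at rate −λ₁ ≈ 3.777).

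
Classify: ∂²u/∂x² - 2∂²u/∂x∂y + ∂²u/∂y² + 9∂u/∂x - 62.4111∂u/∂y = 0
Parabolic (discriminant = 0).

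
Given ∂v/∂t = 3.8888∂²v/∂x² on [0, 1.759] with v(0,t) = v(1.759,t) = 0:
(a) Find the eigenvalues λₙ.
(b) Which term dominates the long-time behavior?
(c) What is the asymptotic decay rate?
Eigenvalues: λₙ = 3.8888n²π²/1.759².
First three modes:
  n=1: λ₁ = 3.8888π²/1.759² ≈ 12.405
  n=2: λ₂ = 15.5552π²/1.759² ≈ 49.619 (4× faster decay)
  n=3: λ₃ = 34.9992π²/1.759² ≈ 111.642 (9× faster decay)
As t → ∞, higher modes decay exponentially faster. The n=1 mode dominates: v ~ c₁ sin(πx/1.759) e^{-λ₁t}.
Decay rate: λ₁ = 3.8888π²/1.759² ≈ 12.405.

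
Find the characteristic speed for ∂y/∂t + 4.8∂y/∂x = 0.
Speed = 4.8. Information travels along x - 4.8t = const (rightward).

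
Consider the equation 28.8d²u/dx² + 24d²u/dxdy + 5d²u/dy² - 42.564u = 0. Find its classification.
Parabolic. (A = 28.8, B = 24, C = 5 gives B² - 4AC = 0.)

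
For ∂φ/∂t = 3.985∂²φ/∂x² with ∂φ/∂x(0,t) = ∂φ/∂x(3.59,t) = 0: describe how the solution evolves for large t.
φ → constant (steady state). Heat is conserved (no flux at boundaries); solution approaches the spatial average.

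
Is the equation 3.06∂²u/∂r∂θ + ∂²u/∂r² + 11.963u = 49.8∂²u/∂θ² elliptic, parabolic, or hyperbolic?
Rewriting in standard form: ∂²u/∂r² + 3.06∂²u/∂r∂θ - 49.8∂²u/∂θ² + 11.963u = 0. Computing B² - 4AC with A = 1, B = 3.06, C = -49.8: discriminant = 208.5636 (positive). Answer: hyperbolic.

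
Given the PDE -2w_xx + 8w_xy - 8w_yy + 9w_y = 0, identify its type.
The second-order coefficients are A = -2, B = 8, C = -8. Since B² - 4AC = 0 = 0, this is a parabolic PDE.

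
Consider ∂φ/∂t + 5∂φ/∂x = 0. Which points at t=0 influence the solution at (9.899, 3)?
A single point: x = -5.101. The characteristic through (9.899, 3) is x - 5t = const, so x = 9.899 - 5·3 = -5.101.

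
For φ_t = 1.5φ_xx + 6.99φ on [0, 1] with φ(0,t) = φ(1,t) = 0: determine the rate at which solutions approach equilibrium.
Eigenvalues: λₙ = 1.5n²π²/1² - 6.99.
First three modes:
  n=1: λ₁ = 1.5π² - 6.99 ≈ 7.814
  n=2: λ₂ = 6π² - 6.99 ≈ 52.228
  n=3: λ₃ = 13.5π² - 6.99 ≈ 126.25
Since 1.5π² ≈ 14.804 > 6.99, all λₙ > 0.
The n=1 mode decays slowest → dominates as t → ∞.
Asymptotic: φ ~ c₁ sin(πx/1) e^{-λ₁t} with decay rate λ₁ ≈ 7.814.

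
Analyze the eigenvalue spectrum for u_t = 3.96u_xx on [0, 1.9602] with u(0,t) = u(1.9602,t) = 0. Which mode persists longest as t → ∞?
Eigenvalues: λₙ = 3.96n²π²/1.9602².
First three modes:
  n=1: λ₁ = 3.96π²/1.9602² ≈ 10.172
  n=2: λ₂ = 15.84π²/1.9602² ≈ 40.687 (4× faster decay)
  n=3: λ₃ = 35.64π²/1.9602² ≈ 91.545 (9× faster decay)
As t → ∞, higher modes decay exponentially faster. The n=1 mode dominates: u ~ c₁ sin(πx/1.9602) e^{-λ₁t}.
Decay rate: λ₁ = 3.96π²/1.9602² ≈ 10.172.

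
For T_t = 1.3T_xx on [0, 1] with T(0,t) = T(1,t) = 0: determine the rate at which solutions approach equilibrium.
Eigenvalues: λₙ = 1.3n²π².
First three modes:
  n=1: λ₁ = 1.3π² ≈ 12.83
  n=2: λ₂ = 5.2π² ≈ 51.322 (4× faster decay)
  n=3: λ₃ = 11.7π² ≈ 115.474 (9× faster decay)
As t → ∞, higher modes decay exponentially faster. The n=1 mode dominates: T ~ c₁ sin(πx) e^{-λ₁t}.
Decay rate: λ₁ = 1.3π² ≈ 12.83.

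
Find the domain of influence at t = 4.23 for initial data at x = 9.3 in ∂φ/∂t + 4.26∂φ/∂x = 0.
At x = 27.3198. The characteristic carries data from (9.3, 0) to (27.3198, 4.23).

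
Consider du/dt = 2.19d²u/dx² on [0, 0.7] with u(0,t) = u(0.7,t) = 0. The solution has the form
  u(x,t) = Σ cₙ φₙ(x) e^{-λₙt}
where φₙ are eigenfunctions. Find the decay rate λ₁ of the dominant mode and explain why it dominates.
Eigenvalues: λₙ = 2.19n²π²/0.7².
First three modes:
  n=1: λ₁ = 2.19π²/0.7² ≈ 44.111
  n=2: λ₂ = 8.76π²/0.7² ≈ 176.444 (4× faster decay)
  n=3: λ₃ = 19.71π²/0.7² ≈ 397 (9× faster decay)
As t → ∞, higher modes decay exponentially faster. The n=1 mode dominates: u ~ c₁ sin(πx/0.7) e^{-λ₁t}.
Decay rate: λ₁ = 2.19π²/0.7² ≈ 44.111.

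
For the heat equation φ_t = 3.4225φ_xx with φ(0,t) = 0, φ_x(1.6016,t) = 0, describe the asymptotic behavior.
φ → 0. Heat escapes through the Dirichlet boundary.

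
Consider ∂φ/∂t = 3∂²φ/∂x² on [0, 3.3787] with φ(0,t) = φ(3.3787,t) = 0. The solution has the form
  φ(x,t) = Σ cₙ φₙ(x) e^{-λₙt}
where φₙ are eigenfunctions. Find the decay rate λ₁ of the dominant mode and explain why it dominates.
Eigenvalues: λₙ = 3n²π²/3.3787².
First three modes:
  n=1: λ₁ = 3π²/3.3787² ≈ 2.594
  n=2: λ₂ = 12π²/3.3787² ≈ 10.375 (4× faster decay)
  n=3: λ₃ = 27π²/3.3787² ≈ 23.343 (9× faster decay)
As t → ∞, higher modes decay exponentially faster. The n=1 mode dominates: φ ~ c₁ sin(πx/3.3787) e^{-λ₁t}.
Decay rate: λ₁ = 3π²/3.3787² ≈ 2.594.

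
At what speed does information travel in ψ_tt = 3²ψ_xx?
Speed = 3. Information travels along characteristics x = x₀ ± 3t.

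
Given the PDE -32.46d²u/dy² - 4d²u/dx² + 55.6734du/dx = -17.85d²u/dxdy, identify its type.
Rewriting in standard form: -4d²u/dx² + 17.85d²u/dxdy - 32.46d²u/dy² + 55.6734du/dx = 0. The second-order coefficients are A = -4, B = 17.85, C = -32.46. Since B² - 4AC = -200.7375 < 0, this is an elliptic PDE.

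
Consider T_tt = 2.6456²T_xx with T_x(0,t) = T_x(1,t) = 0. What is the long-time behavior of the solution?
As t → ∞, T oscillates about a mean that drifts linearly in t (generically unbounded; no decay). There is no damping, so the nonconstant modes persist as standing waves (energy conserved, no decay). But with Neumann conditions at both ends the constant mode has eigenvalue 0: the spatial mean M(t) of T satisfies M'' = 0, so M(t) = M(0) + M'(0)·t. Unless the initial velocity has zero mean (∫T_t(x,0)dx = 0), the solution grows linearly in t (unbounded, though not exponentially); if it does have zero mean, the solution stays bounded and simply oscillates.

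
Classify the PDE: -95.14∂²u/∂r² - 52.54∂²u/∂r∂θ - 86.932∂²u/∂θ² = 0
A = -95.14, B = -52.54, C = -86.932. Discriminant B² - 4AC = -30322.39032. Since -30322.39032 < 0, elliptic.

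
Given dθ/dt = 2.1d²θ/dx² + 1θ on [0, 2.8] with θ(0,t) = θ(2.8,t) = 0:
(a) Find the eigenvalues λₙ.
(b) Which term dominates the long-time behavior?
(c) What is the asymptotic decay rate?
Eigenvalues: λₙ = 2.1n²π²/2.8² - 1.
First three modes:
  n=1: λ₁ = 2.1π²/2.8² - 1 ≈ 1.644
  n=2: λ₂ = 8.4π²/2.8² - 1 ≈ 9.575
  n=3: λ₃ = 18.9π²/2.8² - 1 ≈ 22.793
Since 2.1π²/2.8² ≈ 2.644 > 1, all λₙ > 0.
The n=1 mode decays slowest → dominates as t → ∞.
Asymptotic: θ ~ c₁ sin(πx/2.8) e^{-λ₁t} with decay rate λ₁ ≈ 1.644.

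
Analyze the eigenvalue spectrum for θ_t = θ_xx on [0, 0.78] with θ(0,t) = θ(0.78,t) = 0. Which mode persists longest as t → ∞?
Eigenvalues: λₙ = n²π²/0.78².
First three modes:
  n=1: λ₁ = π²/0.78² ≈ 16.222
  n=2: λ₂ = 4π²/0.78² ≈ 64.889 (4× faster decay)
  n=3: λ₃ = 9π²/0.78² ≈ 146 (9× faster decay)
As t → ∞, higher modes decay exponentially faster. The n=1 mode dominates: θ ~ c₁ sin(πx/0.78) e^{-λ₁t}.
Decay rate: λ₁ = π²/0.78² ≈ 16.222.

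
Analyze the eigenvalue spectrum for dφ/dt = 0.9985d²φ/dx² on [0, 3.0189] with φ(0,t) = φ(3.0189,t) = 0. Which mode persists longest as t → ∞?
Eigenvalues: λₙ = 0.9985n²π²/3.0189².
First three modes:
  n=1: λ₁ = 0.9985π²/3.0189² ≈ 1.081
  n=2: λ₂ = 3.994π²/3.0189² ≈ 4.325 (4× faster decay)
  n=3: λ₃ = 8.9865π²/3.0189² ≈ 9.732 (9× faster decay)
As t → ∞, higher modes decay exponentially faster. The n=1 mode dominates: φ ~ c₁ sin(πx/3.0189) e^{-λ₁t}.
Decay rate: λ₁ = 0.9985π²/3.0189² ≈ 1.081.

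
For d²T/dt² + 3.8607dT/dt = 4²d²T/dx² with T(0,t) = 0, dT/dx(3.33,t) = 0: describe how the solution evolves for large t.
T → 0. Damping (γ=3.8607) dissipates energy; oscillations decay exponentially.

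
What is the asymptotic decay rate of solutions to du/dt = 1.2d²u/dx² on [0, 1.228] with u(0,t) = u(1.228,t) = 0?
Eigenvalues: λₙ = 1.2n²π²/1.228².
First three modes:
  n=1: λ₁ = 1.2π²/1.228² ≈ 7.854
  n=2: λ₂ = 4.8π²/1.228² ≈ 31.416 (4× faster decay)
  n=3: λ₃ = 10.8π²/1.228² ≈ 70.685 (9× faster decay)
As t → ∞, higher modes decay exponentially faster. The n=1 mode dominates: u ~ c₁ sin(πx/1.228) e^{-λ₁t}.
Decay rate: λ₁ = 1.2π²/1.228² ≈ 7.854.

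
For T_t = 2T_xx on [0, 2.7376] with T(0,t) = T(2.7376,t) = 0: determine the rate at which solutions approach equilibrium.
Eigenvalues: λₙ = 2n²π²/2.7376².
First three modes:
  n=1: λ₁ = 2π²/2.7376² ≈ 2.634
  n=2: λ₂ = 8π²/2.7376² ≈ 10.535 (4× faster decay)
  n=3: λ₃ = 18π²/2.7376² ≈ 23.705 (9× faster decay)
As t → ∞, higher modes decay exponentially faster. The n=1 mode dominates: T ~ c₁ sin(πx/2.7376) e^{-λ₁t}.
Decay rate: λ₁ = 2π²/2.7376² ≈ 2.634.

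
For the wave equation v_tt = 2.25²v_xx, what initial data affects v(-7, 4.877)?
Domain of dependence: [-17.97325, 3.97325]. Signals travel at speed 2.25, so data within |x - -7| ≤ 2.25·4.877 = 10.97325 can reach the point.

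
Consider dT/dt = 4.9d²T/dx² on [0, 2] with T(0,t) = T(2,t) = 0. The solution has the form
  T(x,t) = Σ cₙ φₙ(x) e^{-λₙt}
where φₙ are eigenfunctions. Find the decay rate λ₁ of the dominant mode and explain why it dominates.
Eigenvalues: λₙ = 4.9n²π²/2².
First three modes:
  n=1: λ₁ = 4.9π²/2² ≈ 12.09
  n=2: λ₂ = 19.6π²/2² ≈ 48.361 (4× faster decay)
  n=3: λ₃ = 44.1π²/2² ≈ 108.812 (9× faster decay)
As t → ∞, higher modes decay exponentially faster. The n=1 mode dominates: T ~ c₁ sin(πx/2) e^{-λ₁t}.
Decay rate: λ₁ = 4.9π²/2² ≈ 12.09.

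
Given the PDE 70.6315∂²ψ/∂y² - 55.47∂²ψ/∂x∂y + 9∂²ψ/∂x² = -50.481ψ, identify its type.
Rewriting in standard form: 9∂²ψ/∂x² - 55.47∂²ψ/∂x∂y + 70.6315∂²ψ/∂y² + 50.481ψ = 0. The second-order coefficients are A = 9, B = -55.47, C = 70.6315. Since B² - 4AC = 534.1869 > 0, this is a hyperbolic PDE.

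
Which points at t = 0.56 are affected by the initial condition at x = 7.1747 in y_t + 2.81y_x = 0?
At x = 8.7483. The characteristic carries data from (7.1747, 0) to (8.7483, 0.56).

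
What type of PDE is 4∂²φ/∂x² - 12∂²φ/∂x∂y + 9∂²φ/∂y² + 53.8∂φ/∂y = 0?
With A = 4, B = -12, C = 9, the discriminant is 0. This is a parabolic PDE.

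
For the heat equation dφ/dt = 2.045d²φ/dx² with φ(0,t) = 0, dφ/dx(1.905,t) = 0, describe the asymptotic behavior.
φ → 0. Heat escapes through the Dirichlet boundary.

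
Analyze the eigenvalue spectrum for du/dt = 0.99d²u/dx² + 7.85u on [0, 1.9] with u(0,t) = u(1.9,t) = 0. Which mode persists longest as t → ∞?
Eigenvalues: λₙ = 0.99n²π²/1.9² - 7.85.
First three modes:
  n=1: λ₁ = 0.99π²/1.9² - 7.85 ≈ -5.143
  n=2: λ₂ = 3.96π²/1.9² - 7.85 ≈ 2.976
  n=3: λ₃ = 8.91π²/1.9² - 7.85 ≈ 16.51
Since 0.99π²/1.9² ≈ 2.707 < 7.85, λ₁ < 0.
The n=1 mode grows fastest (−λₙ is largest for n=1) → dominates.
Asymptotic: u ~ c₁ sin(πx/1.9) e^{5.143t} (exponential growth at rate −λ₁ ≈ 5.143).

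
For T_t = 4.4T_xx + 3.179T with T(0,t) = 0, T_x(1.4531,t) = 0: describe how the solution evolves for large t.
T → 0. Diffusion dominates reaction (r=3.179 < κπ²/(4L²)≈5.14); solution decays.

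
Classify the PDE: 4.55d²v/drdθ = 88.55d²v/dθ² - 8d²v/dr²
Rewriting in standard form: 8d²v/dr² + 4.55d²v/drdθ - 88.55d²v/dθ² = 0. A = 8, B = 4.55, C = -88.55. Discriminant B² - 4AC = 2854.3025. Since 2854.3025 > 0, hyperbolic.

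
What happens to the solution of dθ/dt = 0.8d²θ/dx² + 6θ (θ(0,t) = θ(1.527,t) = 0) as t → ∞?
θ grows unboundedly. Reaction dominates diffusion (r=6 > κπ²/L²≈3.39); solution grows exponentially.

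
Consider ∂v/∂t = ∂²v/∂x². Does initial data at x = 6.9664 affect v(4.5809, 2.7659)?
Yes, for any finite x. The heat equation has infinite propagation speed, so all initial data affects all points at any t > 0.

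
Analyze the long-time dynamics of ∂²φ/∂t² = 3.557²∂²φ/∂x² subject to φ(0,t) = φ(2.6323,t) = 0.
Long-time behavior: φ oscillates (no decay). Energy is conserved; the solution oscillates indefinitely as standing waves.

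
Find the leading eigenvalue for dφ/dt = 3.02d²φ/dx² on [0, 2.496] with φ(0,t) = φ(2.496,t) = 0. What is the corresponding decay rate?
Eigenvalues: λₙ = 3.02n²π²/2.496².
First three modes:
  n=1: λ₁ = 3.02π²/2.496² ≈ 4.784
  n=2: λ₂ = 12.08π²/2.496² ≈ 19.137 (4× faster decay)
  n=3: λ₃ = 27.18π²/2.496² ≈ 43.059 (9× faster decay)
As t → ∞, higher modes decay exponentially faster. The n=1 mode dominates: φ ~ c₁ sin(πx/2.496) e^{-λ₁t}.
Decay rate: λ₁ = 3.02π²/2.496² ≈ 4.784.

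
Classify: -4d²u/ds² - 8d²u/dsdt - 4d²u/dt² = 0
Parabolic (discriminant = 0).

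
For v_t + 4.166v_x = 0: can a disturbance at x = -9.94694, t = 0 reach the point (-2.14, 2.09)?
No. Only data at x = -10.84694 affects (-2.14, 2.09). Advection has one-way propagation along characteristics.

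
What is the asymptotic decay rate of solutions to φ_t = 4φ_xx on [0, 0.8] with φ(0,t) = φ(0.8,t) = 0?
Eigenvalues: λₙ = 4n²π²/0.8².
First three modes:
  n=1: λ₁ = 4π²/0.8² ≈ 61.685
  n=2: λ₂ = 16π²/0.8² ≈ 246.74 (4× faster decay)
  n=3: λ₃ = 36π²/0.8² ≈ 555.165 (9× faster decay)
As t → ∞, higher modes decay exponentially faster. The n=1 mode dominates: φ ~ c₁ sin(πx/0.8) e^{-λ₁t}.
Decay rate: λ₁ = 4π²/0.8² ≈ 61.685.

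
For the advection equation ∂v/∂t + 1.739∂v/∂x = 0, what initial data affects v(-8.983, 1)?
A single point: x = -10.722. The characteristic through (-8.983, 1) is x - 1.739t = const, so x = -8.983 - 1.739·1 = -10.722.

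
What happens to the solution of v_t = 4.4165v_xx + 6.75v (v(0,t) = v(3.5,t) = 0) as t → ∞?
v grows unboundedly. Reaction dominates diffusion (r=6.75 > κπ²/L²≈3.56); solution grows exponentially.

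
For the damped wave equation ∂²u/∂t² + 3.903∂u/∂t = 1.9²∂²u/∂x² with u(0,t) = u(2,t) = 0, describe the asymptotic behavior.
u → 0. Damping (γ=3.903) dissipates energy; oscillations decay exponentially.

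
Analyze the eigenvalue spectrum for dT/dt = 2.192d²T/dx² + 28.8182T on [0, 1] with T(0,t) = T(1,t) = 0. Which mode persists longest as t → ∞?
Eigenvalues: λₙ = 2.192n²π²/1² - 28.8182.
First three modes:
  n=1: λ₁ = 2.192π² - 28.8182 ≈ -7.184
  n=2: λ₂ = 8.768π² - 28.8182 ≈ 57.718
  n=3: λ₃ = 19.728π² - 28.8182 ≈ 165.889
Since 2.192π² ≈ 21.634 < 28.8182, λ₁ < 0.
The n=1 mode grows fastest (−λₙ is largest for n=1) → dominates.
Asymptotic: T ~ c₁ sin(πx/1) e^{7.184t} (exponential growth at rate −λ₁ ≈ 7.184).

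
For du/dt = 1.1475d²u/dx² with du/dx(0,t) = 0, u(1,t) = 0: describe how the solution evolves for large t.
u → 0. Heat escapes through the Dirichlet boundary.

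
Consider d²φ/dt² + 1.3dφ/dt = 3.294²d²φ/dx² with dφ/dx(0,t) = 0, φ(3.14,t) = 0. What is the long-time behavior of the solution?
As t → ∞, φ → 0. Damping (γ=1.3) dissipates energy; oscillations decay exponentially.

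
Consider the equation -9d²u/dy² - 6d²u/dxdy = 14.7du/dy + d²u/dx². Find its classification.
Rewriting in standard form: -d²u/dx² - 6d²u/dxdy - 9d²u/dy² - 14.7du/dy = 0. Parabolic. (A = -1, B = -6, C = -9 gives B² - 4AC = 0.)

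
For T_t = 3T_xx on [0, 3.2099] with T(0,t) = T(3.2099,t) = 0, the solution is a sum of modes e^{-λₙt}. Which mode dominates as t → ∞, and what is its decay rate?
Eigenvalues: λₙ = 3n²π²/3.2099².
First three modes:
  n=1: λ₁ = 3π²/3.2099² ≈ 2.874
  n=2: λ₂ = 12π²/3.2099² ≈ 11.495 (4× faster decay)
  n=3: λ₃ = 27π²/3.2099² ≈ 25.863 (9× faster decay)
As t → ∞, higher modes decay exponentially faster. The n=1 mode dominates: T ~ c₁ sin(πx/3.2099) e^{-λ₁t}.
Decay rate: λ₁ = 3π²/3.2099² ≈ 2.874.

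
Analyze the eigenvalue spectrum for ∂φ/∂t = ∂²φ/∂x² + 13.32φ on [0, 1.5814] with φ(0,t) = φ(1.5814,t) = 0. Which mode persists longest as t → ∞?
Eigenvalues: λₙ = n²π²/1.5814² - 13.32.
First three modes:
  n=1: λ₁ = π²/1.5814² - 13.32 ≈ -9.373
  n=2: λ₂ = 4π²/1.5814² - 13.32 ≈ 2.466
  n=3: λ₃ = 9π²/1.5814² - 13.32 ≈ 22.199
Since π²/1.5814² ≈ 3.947 < 13.32, λ₁ < 0.
The n=1 mode grows fastest (−λₙ is largest for n=1) → dominates.
Asymptotic: φ ~ c₁ sin(πx/1.5814) e^{9.373t} (exponential growth at rate −λ₁ ≈ 9.373).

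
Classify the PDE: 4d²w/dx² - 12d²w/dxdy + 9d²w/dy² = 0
A = 4, B = -12, C = 9. Discriminant B² - 4AC = 0. Since 0 = 0, parabolic.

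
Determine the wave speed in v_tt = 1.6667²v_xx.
Speed = 1.6667. Information travels along characteristics x = x₀ ± 1.6667t.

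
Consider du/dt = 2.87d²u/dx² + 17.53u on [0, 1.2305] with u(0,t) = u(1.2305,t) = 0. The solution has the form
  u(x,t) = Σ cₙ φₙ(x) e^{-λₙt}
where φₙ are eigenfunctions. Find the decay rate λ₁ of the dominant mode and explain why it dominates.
Eigenvalues: λₙ = 2.87n²π²/1.2305² - 17.53.
First three modes:
  n=1: λ₁ = 2.87π²/1.2305² - 17.53 ≈ 1.178
  n=2: λ₂ = 11.48π²/1.2305² - 17.53 ≈ 57.3
  n=3: λ₃ = 25.83π²/1.2305² - 17.53 ≈ 150.839
Since 2.87π²/1.2305² ≈ 18.708 > 17.53, all λₙ > 0.
The n=1 mode decays slowest → dominates as t → ∞.
Asymptotic: u ~ c₁ sin(πx/1.2305) e^{-λ₁t} with decay rate λ₁ ≈ 1.178.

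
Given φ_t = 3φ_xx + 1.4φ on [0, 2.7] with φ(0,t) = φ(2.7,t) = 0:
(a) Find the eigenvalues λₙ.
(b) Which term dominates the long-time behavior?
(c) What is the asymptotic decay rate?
Eigenvalues: λₙ = 3n²π²/2.7² - 1.4.
First three modes:
  n=1: λ₁ = 3π²/2.7² - 1.4 ≈ 2.662
  n=2: λ₂ = 12π²/2.7² - 1.4 ≈ 14.846
  n=3: λ₃ = 27π²/2.7² - 1.4 ≈ 35.154
Since 3π²/2.7² ≈ 4.062 > 1.4, all λₙ > 0.
The n=1 mode decays slowest → dominates as t → ∞.
Asymptotic: φ ~ c₁ sin(πx/2.7) e^{-λ₁t} with decay rate λ₁ ≈ 2.662.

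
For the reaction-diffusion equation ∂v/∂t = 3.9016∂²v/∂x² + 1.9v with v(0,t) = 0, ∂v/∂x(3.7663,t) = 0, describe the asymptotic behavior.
v grows unboundedly. Reaction dominates diffusion (r=1.9 > κπ²/(4L²)≈0.68); solution grows exponentially.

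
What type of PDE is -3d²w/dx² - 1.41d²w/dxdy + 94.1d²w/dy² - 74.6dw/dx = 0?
With A = -3, B = -1.41, C = 94.1, the discriminant is 1131.1881. This is a hyperbolic PDE.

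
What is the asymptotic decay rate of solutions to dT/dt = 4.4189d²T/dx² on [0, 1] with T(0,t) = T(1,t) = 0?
Eigenvalues: λₙ = 4.4189n²π².
First three modes:
  n=1: λ₁ = 4.4189π² ≈ 43.613
  n=2: λ₂ = 17.6756π² ≈ 174.451 (4× faster decay)
  n=3: λ₃ = 39.7701π² ≈ 392.515 (9× faster decay)
As t → ∞, higher modes decay exponentially faster. The n=1 mode dominates: T ~ c₁ sin(πx) e^{-λ₁t}.
Decay rate: λ₁ = 4.4189π² ≈ 43.613.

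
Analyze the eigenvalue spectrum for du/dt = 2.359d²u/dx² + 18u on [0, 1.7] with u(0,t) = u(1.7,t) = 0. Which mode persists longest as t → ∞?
Eigenvalues: λₙ = 2.359n²π²/1.7² - 18.
First three modes:
  n=1: λ₁ = 2.359π²/1.7² - 18 ≈ -9.944
  n=2: λ₂ = 9.436π²/1.7² - 18 ≈ 14.225
  n=3: λ₃ = 21.231π²/1.7² - 18 ≈ 54.506
Since 2.359π²/1.7² ≈ 8.056 < 18, λ₁ < 0.
The n=1 mode grows fastest (−λₙ is largest for n=1) → dominates.
Asymptotic: u ~ c₁ sin(πx/1.7) e^{9.944t} (exponential growth at rate −λ₁ ≈ 9.944).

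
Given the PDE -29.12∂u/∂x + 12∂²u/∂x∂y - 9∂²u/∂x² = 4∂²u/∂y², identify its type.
Rewriting in standard form: -9∂²u/∂x² + 12∂²u/∂x∂y - 4∂²u/∂y² - 29.12∂u/∂x = 0. The second-order coefficients are A = -9, B = 12, C = -4. Since B² - 4AC = 0 = 0, this is a parabolic PDE.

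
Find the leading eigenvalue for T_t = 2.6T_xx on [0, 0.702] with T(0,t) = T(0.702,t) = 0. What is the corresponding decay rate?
Eigenvalues: λₙ = 2.6n²π²/0.702².
First three modes:
  n=1: λ₁ = 2.6π²/0.702² ≈ 52.071
  n=2: λ₂ = 10.4π²/0.702² ≈ 208.285 (4× faster decay)
  n=3: λ₃ = 23.4π²/0.702² ≈ 468.642 (9× faster decay)
As t → ∞, higher modes decay exponentially faster. The n=1 mode dominates: T ~ c₁ sin(πx/0.702) e^{-λ₁t}.
Decay rate: λ₁ = 2.6π²/0.702² ≈ 52.071.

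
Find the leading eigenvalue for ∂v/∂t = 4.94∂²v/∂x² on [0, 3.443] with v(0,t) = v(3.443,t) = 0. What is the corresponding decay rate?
Eigenvalues: λₙ = 4.94n²π²/3.443².
First three modes:
  n=1: λ₁ = 4.94π²/3.443² ≈ 4.113
  n=2: λ₂ = 19.76π²/3.443² ≈ 16.452 (4× faster decay)
  n=3: λ₃ = 44.46π²/3.443² ≈ 37.016 (9× faster decay)
As t → ∞, higher modes decay exponentially faster. The n=1 mode dominates: v ~ c₁ sin(πx/3.443) e^{-λ₁t}.
Decay rate: λ₁ = 4.94π²/3.443² ≈ 4.113.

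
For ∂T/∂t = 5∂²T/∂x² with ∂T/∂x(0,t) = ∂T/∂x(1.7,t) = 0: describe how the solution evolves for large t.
T → constant (steady state). Heat is conserved (no flux at boundaries); solution approaches the spatial average.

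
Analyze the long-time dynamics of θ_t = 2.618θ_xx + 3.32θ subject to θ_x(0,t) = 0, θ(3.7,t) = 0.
Long-time behavior: θ grows unboundedly. Reaction dominates diffusion (r=3.32 > κπ²/(4L²)≈0.47); solution grows exponentially.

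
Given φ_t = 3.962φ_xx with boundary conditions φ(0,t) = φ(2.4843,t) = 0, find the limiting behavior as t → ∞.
φ → 0. Heat diffuses out through both boundaries.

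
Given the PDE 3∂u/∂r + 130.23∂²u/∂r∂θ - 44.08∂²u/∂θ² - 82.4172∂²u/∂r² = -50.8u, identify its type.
Rewriting in standard form: -82.4172∂²u/∂r² + 130.23∂²u/∂r∂θ - 44.08∂²u/∂θ² + 3∂u/∂r + 50.8u = 0. The second-order coefficients are A = -82.4172, B = 130.23, C = -44.08. Since B² - 4AC = 2428.052196 > 0, this is a hyperbolic PDE.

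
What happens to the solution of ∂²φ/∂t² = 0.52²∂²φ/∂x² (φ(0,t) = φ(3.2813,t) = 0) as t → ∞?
φ oscillates (no decay). Energy is conserved; the solution oscillates indefinitely as standing waves.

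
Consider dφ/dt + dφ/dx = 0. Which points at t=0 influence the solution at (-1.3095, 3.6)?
A single point: x = -4.9095. The characteristic through (-1.3095, 3.6) is x - 1t = const, so x = -1.3095 - 1·3.6 = -4.9095.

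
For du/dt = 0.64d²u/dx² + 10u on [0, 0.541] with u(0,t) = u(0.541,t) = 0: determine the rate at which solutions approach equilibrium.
Eigenvalues: λₙ = 0.64n²π²/0.541² - 10.
First three modes:
  n=1: λ₁ = 0.64π²/0.541² - 10 ≈ 11.582
  n=2: λ₂ = 2.56π²/0.541² - 10 ≈ 76.327
  n=3: λ₃ = 5.76π²/0.541² - 10 ≈ 184.235
Since 0.64π²/0.541² ≈ 21.582 > 10, all λₙ > 0.
The n=1 mode decays slowest → dominates as t → ∞.
Asymptotic: u ~ c₁ sin(πx/0.541) e^{-λ₁t} with decay rate λ₁ ≈ 11.582.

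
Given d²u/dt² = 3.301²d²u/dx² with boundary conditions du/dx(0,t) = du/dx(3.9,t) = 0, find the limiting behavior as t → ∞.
u oscillates about a mean that drifts linearly in t (generically unbounded; no decay). There is no damping, so the nonconstant modes persist as standing waves (energy conserved, no decay). But with Neumann conditions at both ends the constant mode has eigenvalue 0: the spatial mean M(t) of u satisfies M'' = 0, so M(t) = M(0) + M'(0)·t. Unless the initial velocity has zero mean (∫u_t(x,0)dx = 0), the solution grows linearly in t (unbounded, though not exponentially); if it does have zero mean, the solution stays bounded and simply oscillates.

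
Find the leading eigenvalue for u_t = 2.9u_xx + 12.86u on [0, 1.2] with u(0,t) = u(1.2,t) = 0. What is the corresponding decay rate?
Eigenvalues: λₙ = 2.9n²π²/1.2² - 12.86.
First three modes:
  n=1: λ₁ = 2.9π²/1.2² - 12.86 ≈ 7.016
  n=2: λ₂ = 11.6π²/1.2² - 12.86 ≈ 66.645
  n=3: λ₃ = 26.1π²/1.2² - 12.86 ≈ 166.027
Since 2.9π²/1.2² ≈ 19.876 > 12.86, all λₙ > 0.
The n=1 mode decays slowest → dominates as t → ∞.
Asymptotic: u ~ c₁ sin(πx/1.2) e^{-λ₁t} with decay rate λ₁ ≈ 7.016.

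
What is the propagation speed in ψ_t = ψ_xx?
Infinite. The heat equation is parabolic, not hyperbolic, so disturbances propagate instantly.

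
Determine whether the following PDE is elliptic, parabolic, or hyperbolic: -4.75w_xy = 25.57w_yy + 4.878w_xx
Rewriting in standard form: -4.878w_xx - 4.75w_xy - 25.57w_yy = 0. Coefficients: A = -4.878, B = -4.75, C = -25.57. B² - 4AC = -476.35934, which is negative, so the equation is elliptic.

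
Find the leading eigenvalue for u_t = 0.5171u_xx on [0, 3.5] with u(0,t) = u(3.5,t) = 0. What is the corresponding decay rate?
Eigenvalues: λₙ = 0.5171n²π²/3.5².
First three modes:
  n=1: λ₁ = 0.5171π²/3.5² ≈ 0.417
  n=2: λ₂ = 2.0684π²/3.5² ≈ 1.666 (4× faster decay)
  n=3: λ₃ = 4.6539π²/3.5² ≈ 3.75 (9× faster decay)
As t → ∞, higher modes decay exponentially faster. The n=1 mode dominates: u ~ c₁ sin(πx/3.5) e^{-λ₁t}.
Decay rate: λ₁ = 0.5171π²/3.5² ≈ 0.417.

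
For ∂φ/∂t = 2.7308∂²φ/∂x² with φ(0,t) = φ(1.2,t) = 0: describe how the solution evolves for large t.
φ → 0. Heat diffuses out through both boundaries.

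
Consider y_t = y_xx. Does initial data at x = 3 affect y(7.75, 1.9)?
Yes, for any finite x. The heat equation has infinite propagation speed, so all initial data affects all points at any t > 0.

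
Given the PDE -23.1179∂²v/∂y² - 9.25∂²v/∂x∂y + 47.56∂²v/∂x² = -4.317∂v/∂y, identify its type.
Rewriting in standard form: 47.56∂²v/∂x² - 9.25∂²v/∂x∂y - 23.1179∂²v/∂y² + 4.317∂v/∂y = 0. The second-order coefficients are A = 47.56, B = -9.25, C = -23.1179. Since B² - 4AC = 4483.511796 > 0, this is a hyperbolic PDE.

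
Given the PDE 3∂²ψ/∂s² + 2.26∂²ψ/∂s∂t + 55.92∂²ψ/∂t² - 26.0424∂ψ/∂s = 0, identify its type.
The second-order coefficients are A = 3, B = 2.26, C = 55.92. Since B² - 4AC = -665.9324 < 0, this is an elliptic PDE.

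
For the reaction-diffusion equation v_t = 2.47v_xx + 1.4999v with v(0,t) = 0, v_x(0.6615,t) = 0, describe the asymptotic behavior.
v → 0. Diffusion dominates reaction (r=1.4999 < κπ²/(4L²)≈13.93); solution decays.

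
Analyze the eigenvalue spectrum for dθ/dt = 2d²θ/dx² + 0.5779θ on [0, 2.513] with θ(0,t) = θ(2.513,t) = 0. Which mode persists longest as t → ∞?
Eigenvalues: λₙ = 2n²π²/2.513² - 0.5779.
First three modes:
  n=1: λ₁ = 2π²/2.513² - 0.5779 ≈ 2.548
  n=2: λ₂ = 8π²/2.513² - 0.5779 ≈ 11.925
  n=3: λ₃ = 18π²/2.513² - 0.5779 ≈ 27.553
Since 2π²/2.513² ≈ 3.126 > 0.5779, all λₙ > 0.
The n=1 mode decays slowest → dominates as t → ∞.
Asymptotic: θ ~ c₁ sin(πx/2.513) e^{-λ₁t} with decay rate λ₁ ≈ 2.548.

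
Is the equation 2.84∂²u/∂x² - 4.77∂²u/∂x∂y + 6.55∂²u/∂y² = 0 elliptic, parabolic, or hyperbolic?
Computing B² - 4AC with A = 2.84, B = -4.77, C = 6.55: discriminant = -51.6551 (negative). Answer: elliptic.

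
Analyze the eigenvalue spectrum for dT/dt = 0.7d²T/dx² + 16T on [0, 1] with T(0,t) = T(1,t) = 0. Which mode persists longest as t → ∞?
Eigenvalues: λₙ = 0.7n²π²/1² - 16.
First three modes:
  n=1: λ₁ = 0.7π² - 16 ≈ -9.091
  n=2: λ₂ = 2.8π² - 16 ≈ 11.635
  n=3: λ₃ = 6.3π² - 16 ≈ 46.179
Since 0.7π² ≈ 6.909 < 16, λ₁ < 0.
The n=1 mode grows fastest (−λₙ is largest for n=1) → dominates.
Asymptotic: T ~ c₁ sin(πx/1) e^{9.091t} (exponential growth at rate −λ₁ ≈ 9.091).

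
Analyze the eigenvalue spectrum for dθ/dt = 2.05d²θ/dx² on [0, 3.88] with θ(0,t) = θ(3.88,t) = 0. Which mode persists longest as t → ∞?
Eigenvalues: λₙ = 2.05n²π²/3.88².
First three modes:
  n=1: λ₁ = 2.05π²/3.88² ≈ 1.344
  n=2: λ₂ = 8.2π²/3.88² ≈ 5.376 (4× faster decay)
  n=3: λ₃ = 18.45π²/3.88² ≈ 12.096 (9× faster decay)
As t → ∞, higher modes decay exponentially faster. The n=1 mode dominates: θ ~ c₁ sin(πx/3.88) e^{-λ₁t}.
Decay rate: λ₁ = 2.05π²/3.88² ≈ 1.344.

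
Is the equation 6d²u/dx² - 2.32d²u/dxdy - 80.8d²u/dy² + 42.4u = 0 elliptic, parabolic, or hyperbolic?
Computing B² - 4AC with A = 6, B = -2.32, C = -80.8: discriminant = 1944.5824 (positive). Answer: hyperbolic.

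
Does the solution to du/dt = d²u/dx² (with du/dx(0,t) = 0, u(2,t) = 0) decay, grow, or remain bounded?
u → 0. Heat escapes through the Dirichlet boundary.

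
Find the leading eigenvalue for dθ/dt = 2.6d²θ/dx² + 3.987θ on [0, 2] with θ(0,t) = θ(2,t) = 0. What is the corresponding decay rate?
Eigenvalues: λₙ = 2.6n²π²/2² - 3.987.
First three modes:
  n=1: λ₁ = 2.6π²/2² - 3.987 ≈ 2.428
  n=2: λ₂ = 10.4π²/2² - 3.987 ≈ 21.674
  n=3: λ₃ = 23.4π²/2² - 3.987 ≈ 53.75
Since 2.6π²/2² ≈ 6.415 > 3.987, all λₙ > 0.
The n=1 mode decays slowest → dominates as t → ∞.
Asymptotic: θ ~ c₁ sin(πx/2) e^{-λ₁t} with decay rate λ₁ ≈ 2.428.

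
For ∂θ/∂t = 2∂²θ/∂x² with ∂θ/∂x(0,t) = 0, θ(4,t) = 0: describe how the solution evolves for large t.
θ → 0. Heat escapes through the Dirichlet boundary.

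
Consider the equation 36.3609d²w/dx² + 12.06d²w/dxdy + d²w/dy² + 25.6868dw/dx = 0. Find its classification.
Parabolic. (A = 36.3609, B = 12.06, C = 1 gives B² - 4AC = 0.)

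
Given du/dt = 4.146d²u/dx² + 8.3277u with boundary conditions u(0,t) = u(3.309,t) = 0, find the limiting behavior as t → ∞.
u grows unboundedly. Reaction dominates diffusion (r=8.3277 > κπ²/L²≈3.74); solution grows exponentially.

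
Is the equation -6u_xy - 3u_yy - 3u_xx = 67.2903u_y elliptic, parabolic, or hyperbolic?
Rewriting in standard form: -3u_xx - 6u_xy - 3u_yy - 67.2903u_y = 0. Computing B² - 4AC with A = -3, B = -6, C = -3: discriminant = 0 (zero). Answer: parabolic.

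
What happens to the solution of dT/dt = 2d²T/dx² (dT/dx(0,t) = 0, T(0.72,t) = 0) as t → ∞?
T → 0. Heat escapes through the Dirichlet boundary.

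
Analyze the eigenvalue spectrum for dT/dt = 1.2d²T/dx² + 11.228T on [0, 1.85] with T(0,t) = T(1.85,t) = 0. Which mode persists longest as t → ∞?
Eigenvalues: λₙ = 1.2n²π²/1.85² - 11.228.
First three modes:
  n=1: λ₁ = 1.2π²/1.85² - 11.228 ≈ -7.768
  n=2: λ₂ = 4.8π²/1.85² - 11.228 ≈ 2.614
  n=3: λ₃ = 10.8π²/1.85² - 11.228 ≈ 19.916
Since 1.2π²/1.85² ≈ 3.46 < 11.228, λ₁ < 0.
The n=1 mode grows fastest (−λₙ is largest for n=1) → dominates.
Asymptotic: T ~ c₁ sin(πx/1.85) e^{7.768t} (exponential growth at rate −λ₁ ≈ 7.768).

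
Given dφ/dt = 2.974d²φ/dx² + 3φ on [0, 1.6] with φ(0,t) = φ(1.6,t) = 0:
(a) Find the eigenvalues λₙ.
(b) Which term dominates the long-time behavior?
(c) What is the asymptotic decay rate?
Eigenvalues: λₙ = 2.974n²π²/1.6² - 3.
First three modes:
  n=1: λ₁ = 2.974π²/1.6² - 3 ≈ 8.466
  n=2: λ₂ = 11.896π²/1.6² - 3 ≈ 42.863
  n=3: λ₃ = 26.766π²/1.6² - 3 ≈ 100.191
Since 2.974π²/1.6² ≈ 11.466 > 3, all λₙ > 0.
The n=1 mode decays slowest → dominates as t → ∞.
Asymptotic: φ ~ c₁ sin(πx/1.6) e^{-λ₁t} with decay rate λ₁ ≈ 8.466.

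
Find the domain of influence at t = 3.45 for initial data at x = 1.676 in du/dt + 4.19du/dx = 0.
At x = 16.1315. The characteristic carries data from (1.676, 0) to (16.1315, 3.45).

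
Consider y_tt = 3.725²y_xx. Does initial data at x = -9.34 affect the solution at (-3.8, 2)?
Yes. The domain of dependence is [-11.25, 3.65], and -9.34 ∈ [-11.25, 3.65].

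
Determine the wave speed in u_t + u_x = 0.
Speed = 1. Information travels along x - 1t = const (rightward).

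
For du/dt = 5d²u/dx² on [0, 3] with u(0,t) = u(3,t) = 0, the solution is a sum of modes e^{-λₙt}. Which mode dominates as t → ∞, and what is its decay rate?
Eigenvalues: λₙ = 5n²π²/3².
First three modes:
  n=1: λ₁ = 5π²/3² ≈ 5.483
  n=2: λ₂ = 20π²/3² ≈ 21.932 (4× faster decay)
  n=3: λ₃ = 45π²/3² ≈ 49.348 (9× faster decay)
As t → ∞, higher modes decay exponentially faster. The n=1 mode dominates: u ~ c₁ sin(πx/3) e^{-λ₁t}.
Decay rate: λ₁ = 5π²/3² ≈ 5.483.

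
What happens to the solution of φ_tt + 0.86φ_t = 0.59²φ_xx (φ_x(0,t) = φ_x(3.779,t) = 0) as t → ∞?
φ → constant (steady state). Damping (γ=0.86) dissipates the nonconstant modes; with Neumann BCs the spatial average obeys M''+γM'=0 and tends to a finite limit.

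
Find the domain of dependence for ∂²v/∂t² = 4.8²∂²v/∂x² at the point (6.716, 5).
Domain of dependence: [-17.284, 30.716]. Signals travel at speed 4.8, so data within |x - 6.716| ≤ 4.8·5 = 24 can reach the point.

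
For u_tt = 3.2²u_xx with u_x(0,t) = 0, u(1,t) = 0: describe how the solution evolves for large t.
u oscillates (no decay). Energy is conserved; the solution oscillates indefinitely as standing waves.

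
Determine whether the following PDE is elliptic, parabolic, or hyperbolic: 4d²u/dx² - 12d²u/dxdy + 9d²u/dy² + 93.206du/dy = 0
Coefficients: A = 4, B = -12, C = 9. B² - 4AC = 0, which is zero, so the equation is parabolic.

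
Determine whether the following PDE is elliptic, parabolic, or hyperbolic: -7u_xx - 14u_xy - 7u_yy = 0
Coefficients: A = -7, B = -14, C = -7. B² - 4AC = 0, which is zero, so the equation is parabolic.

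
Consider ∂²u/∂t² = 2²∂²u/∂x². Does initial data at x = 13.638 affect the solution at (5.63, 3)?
No. The domain of dependence is [-0.37, 11.63], and 13.638 is outside this interval.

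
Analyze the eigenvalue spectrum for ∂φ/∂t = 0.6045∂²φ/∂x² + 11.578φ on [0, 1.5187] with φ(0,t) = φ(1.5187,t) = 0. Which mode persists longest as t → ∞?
Eigenvalues: λₙ = 0.6045n²π²/1.5187² - 11.578.
First three modes:
  n=1: λ₁ = 0.6045π²/1.5187² - 11.578 ≈ -8.991
  n=2: λ₂ = 2.418π²/1.5187² - 11.578 ≈ -1.231
  n=3: λ₃ = 5.4405π²/1.5187² - 11.578 ≈ 11.703
Since 0.6045π²/1.5187² ≈ 2.587 < 11.578, λ₁ < 0.
The n=1 mode grows fastest (−λₙ is largest for n=1) → dominates.
Asymptotic: φ ~ c₁ sin(πx/1.5187) e^{8.991t} (exponential growth at rate −λ₁ ≈ 8.991).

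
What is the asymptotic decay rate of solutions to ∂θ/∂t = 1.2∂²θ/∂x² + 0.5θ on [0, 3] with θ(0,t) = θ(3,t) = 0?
Eigenvalues: λₙ = 1.2n²π²/3² - 0.5.
First three modes:
  n=1: λ₁ = 1.2π²/3² - 0.5 ≈ 0.816
  n=2: λ₂ = 4.8π²/3² - 0.5 ≈ 4.764
  n=3: λ₃ = 10.8π²/3² - 0.5 ≈ 11.344
Since 1.2π²/3² ≈ 1.316 > 0.5, all λₙ > 0.
The n=1 mode decays slowest → dominates as t → ∞.
Asymptotic: θ ~ c₁ sin(πx/3) e^{-λ₁t} with decay rate λ₁ ≈ 0.816.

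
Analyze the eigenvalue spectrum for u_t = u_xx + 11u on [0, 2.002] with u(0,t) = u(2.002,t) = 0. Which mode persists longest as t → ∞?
Eigenvalues: λₙ = n²π²/2.002² - 11.
First three modes:
  n=1: λ₁ = π²/2.002² - 11 ≈ -8.538
  n=2: λ₂ = 4π²/2.002² - 11 ≈ -1.15
  n=3: λ₃ = 9π²/2.002² - 11 ≈ 11.162
Since π²/2.002² ≈ 2.462 < 11, λ₁ < 0.
The n=1 mode grows fastest (−λₙ is largest for n=1) → dominates.
Asymptotic: u ~ c₁ sin(πx/2.002) e^{8.538t} (exponential growth at rate −λ₁ ≈ 8.538).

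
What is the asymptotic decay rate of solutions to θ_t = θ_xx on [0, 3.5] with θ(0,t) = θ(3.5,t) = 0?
Eigenvalues: λₙ = n²π²/3.5².
First three modes:
  n=1: λ₁ = π²/3.5² ≈ 0.806
  n=2: λ₂ = 4π²/3.5² ≈ 3.223 (4× faster decay)
  n=3: λ₃ = 9π²/3.5² ≈ 7.251 (9× faster decay)
As t → ∞, higher modes decay exponentially faster. The n=1 mode dominates: θ ~ c₁ sin(πx/3.5) e^{-λ₁t}.
Decay rate: λ₁ = π²/3.5² ≈ 0.806.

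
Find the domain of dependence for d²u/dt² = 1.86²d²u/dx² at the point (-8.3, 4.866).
Domain of dependence: [-17.35076, 0.75076]. Signals travel at speed 1.86, so data within |x - -8.3| ≤ 1.86·4.866 = 9.05076 can reach the point.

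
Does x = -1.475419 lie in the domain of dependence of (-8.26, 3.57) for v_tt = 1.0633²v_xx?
No. The domain of dependence is [-12.055981, -4.464019], and -1.475419 is outside this interval.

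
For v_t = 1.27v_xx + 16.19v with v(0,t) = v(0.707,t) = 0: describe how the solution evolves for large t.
v → 0. Diffusion dominates reaction (r=16.19 < κπ²/L²≈25.08); solution decays.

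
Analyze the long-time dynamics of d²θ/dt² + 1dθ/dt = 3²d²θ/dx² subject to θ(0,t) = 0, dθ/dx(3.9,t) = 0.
Long-time behavior: θ → 0. Damping (γ=1) dissipates energy; oscillations decay exponentially.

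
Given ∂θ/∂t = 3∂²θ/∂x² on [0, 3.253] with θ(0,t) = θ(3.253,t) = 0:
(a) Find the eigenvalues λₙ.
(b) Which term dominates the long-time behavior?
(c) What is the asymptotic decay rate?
Eigenvalues: λₙ = 3n²π²/3.253².
First three modes:
  n=1: λ₁ = 3π²/3.253² ≈ 2.798
  n=2: λ₂ = 12π²/3.253² ≈ 11.192 (4× faster decay)
  n=3: λ₃ = 27π²/3.253² ≈ 25.182 (9× faster decay)
As t → ∞, higher modes decay exponentially faster. The n=1 mode dominates: θ ~ c₁ sin(πx/3.253) e^{-λ₁t}.
Decay rate: λ₁ = 3π²/3.253² ≈ 2.798.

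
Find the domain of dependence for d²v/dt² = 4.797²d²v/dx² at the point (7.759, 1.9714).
Domain of dependence: [-1.6978058, 17.2158058]. Signals travel at speed 4.797, so data within |x - 7.759| ≤ 4.797·1.9714 = 9.4568058 can reach the point.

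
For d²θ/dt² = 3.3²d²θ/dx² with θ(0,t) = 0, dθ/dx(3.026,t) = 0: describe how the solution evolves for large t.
θ oscillates (no decay). Energy is conserved; the solution oscillates indefinitely as standing waves.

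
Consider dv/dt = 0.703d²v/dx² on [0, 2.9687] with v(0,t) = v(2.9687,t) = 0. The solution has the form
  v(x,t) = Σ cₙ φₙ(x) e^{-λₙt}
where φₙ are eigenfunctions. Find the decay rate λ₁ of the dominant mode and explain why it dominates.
Eigenvalues: λₙ = 0.703n²π²/2.9687².
First three modes:
  n=1: λ₁ = 0.703π²/2.9687² ≈ 0.787
  n=2: λ₂ = 2.812π²/2.9687² ≈ 3.149 (4× faster decay)
  n=3: λ₃ = 6.327π²/2.9687² ≈ 7.085 (9× faster decay)
As t → ∞, higher modes decay exponentially faster. The n=1 mode dominates: v ~ c₁ sin(πx/2.9687) e^{-λ₁t}.
Decay rate: λ₁ = 0.703π²/2.9687² ≈ 0.787.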